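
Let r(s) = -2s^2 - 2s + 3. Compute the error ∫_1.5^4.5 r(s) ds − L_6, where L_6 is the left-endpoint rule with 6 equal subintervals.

-10.25

Exact integral: ∫_1.5^4.5 r(s) ds = -67.5.
L_6 = -57.25.
Error = -67.5 − (-57.25) = -10.25.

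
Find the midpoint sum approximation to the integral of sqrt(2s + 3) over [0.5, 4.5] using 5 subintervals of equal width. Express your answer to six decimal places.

11.195333

Δs = (4.5 − 0.5)/5 = 0.8.
Midpoints: 0.9, 1.7, 2.5, 3.3, 4.1.
f(0.9) ≈ 2.190890, f(1.7) ≈ 2.529822, f(2.5) ≈ 2.828427, f(3.3) ≈ 3.098387, f(4.1) ≈ 3.346640.
Sum = Δs · [f(0.9) + f(1.7) + f(2.5) + f(3.3) + f(4.1)].
Sum ≈ 11.195333.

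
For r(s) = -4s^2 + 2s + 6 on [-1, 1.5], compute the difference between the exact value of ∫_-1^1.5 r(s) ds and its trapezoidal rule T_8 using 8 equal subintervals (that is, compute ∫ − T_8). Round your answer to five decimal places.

0.16276

Exact integral: ∫_-1^1.5 r(s) ds ≈ 10.4166667.
T_8 = 10.25390625.
Error ≈ 10.4166667 − 10.25390625 ≈ 0.16276.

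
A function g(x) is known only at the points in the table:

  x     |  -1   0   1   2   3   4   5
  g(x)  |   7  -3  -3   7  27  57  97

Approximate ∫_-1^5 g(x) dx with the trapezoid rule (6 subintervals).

Δx = 1.
T_6 = (1/2)·[7 + 2·(-3) + 2·(-3) + 2·7 + 2·27 + 2·57 + 97] = 137.

137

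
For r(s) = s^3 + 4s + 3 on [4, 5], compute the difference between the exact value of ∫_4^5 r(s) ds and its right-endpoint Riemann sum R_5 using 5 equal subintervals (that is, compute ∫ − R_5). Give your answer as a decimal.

-6.59

Exact integral: ∫_4^5 r(s) ds = 113.25.
R_5 = 119.84.
Error = 113.25 − 119.84 = -6.59.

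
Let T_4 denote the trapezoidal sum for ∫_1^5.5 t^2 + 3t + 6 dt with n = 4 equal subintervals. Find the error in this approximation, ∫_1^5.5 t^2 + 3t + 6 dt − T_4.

Exact integral: ∫_1^5.5 f(t) dt = 126.
T_4 = 126.94921875.
Error = 126 − 126.94921875 = -0.94921875.

-0.94921875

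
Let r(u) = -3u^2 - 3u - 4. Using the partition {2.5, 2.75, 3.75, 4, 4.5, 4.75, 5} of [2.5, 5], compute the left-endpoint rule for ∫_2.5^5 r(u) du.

Subinterval widths: 0.25, 1, 0.25, 0.5, 0.25, 0.25.
Left endpoints: 2.5, 2.75, 3.75, 4, 4.5, 4.75.
r(2.5) = -30.25, r(2.75) = -34.9375, r(3.75) = -57.4375, r(4) = -64, r(4.5) = -78.25, r(4.75) = -85.9375.
Sum = Σ Δu_i · r(u_i).
Sum = -129.90625.

-129.90625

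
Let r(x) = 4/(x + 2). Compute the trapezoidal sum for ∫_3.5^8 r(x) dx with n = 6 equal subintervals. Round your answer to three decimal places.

2.396

Δx = (8 − 3.5)/6 = 0.75.
r(3.5) = 8/11, r(4.25) = 0.64, r(5) = 4/7, r(5.75) = 16/31, r(6.5) = 8/17, r(7.25) = 16/37, r(8) = 0.4.
T_6 = (Δx/2)·[r(x_0) + 2r(x_1) + ... + 2r(x_{5}) + r(x_6)].
Sum ≈ 2.396.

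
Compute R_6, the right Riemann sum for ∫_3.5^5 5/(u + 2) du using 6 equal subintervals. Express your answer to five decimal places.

1.18179

Δu = (5 − 3.5)/6 = 0.25.
Right endpoints: 3.75, 4, 4.25, 4.5, 4.75, 5.
f(3.75) = 20/23, f(4) = 5/6, f(4.25) = 0.8, f(4.5) = 10/13, f(4.75) = 20/27, f(5) = 5/7.
Sum = Δu · [f(3.75) + f(4) + f(4.25) + ...].
Sum ≈ 1.18179.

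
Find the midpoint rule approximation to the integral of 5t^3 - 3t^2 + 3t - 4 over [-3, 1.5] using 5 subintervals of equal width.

-149.0934375

Δt = (1.5 − (-3))/5 = 0.9.
Midpoints: -2.55, -1.65, -0.75, 0.15, 1.05.
f(-2.55) = -114.064375, f(-1.65) = -39.578125, f(-0.75) = -10.046875, f(0.15) = -3.600625, f(1.05) = 1.630625.
Sum = Δt · [f(-2.55) + f(-1.65) + f(-0.75) + f(0.15) + f(1.05)].
Sum = -149.0934375.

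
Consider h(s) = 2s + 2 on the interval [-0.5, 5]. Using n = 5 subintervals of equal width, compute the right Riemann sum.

41.8

Δs = (5 − (-0.5))/5 = 1.1.
Right endpoints: 0.6, 1.7, 2.8, 3.9, 5.
h(0.6) = 3.2, h(1.7) = 5.4, h(2.8) = 7.6, h(3.9) = 9.8, h(5) = 12.
Sum = Δs · [h(0.6) + h(1.7) + h(2.8) + h(3.9) + h(5)].
Sum = 41.8.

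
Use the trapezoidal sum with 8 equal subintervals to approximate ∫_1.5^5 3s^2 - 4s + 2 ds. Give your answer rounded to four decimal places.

Δs = (5 − 1.5)/8 = 0.4375.
f(1.5) = 2.75, f(1.9375) = 5.51171875, f(2.375) = 9.421875, f(2.8125) = 14.48046875, f(3.25) = 20.6875, f(3.6875) = 28.04296875, f(4.125) = 36.546875, f(4.5625) = 46.19921875, f(5) = 57.
T_8 = (Δs/2)·[f(s_0) + 2f(s_1) + ... + 2f(s_{7}) + f(s_8)].
Sum ≈ 83.4600.

83.4600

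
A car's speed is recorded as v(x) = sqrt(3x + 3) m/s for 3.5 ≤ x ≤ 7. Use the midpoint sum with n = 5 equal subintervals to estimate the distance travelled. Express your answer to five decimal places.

15.10727

Δx = (7 − 3.5)/5 = 0.7.
Midpoints: 3.85, 4.55, 5.25, 5.95, 6.65.
v(3.85) ≈ 3.81445, v(4.55) ≈ 4.08044, v(5.25) ≈ 4.33013, v(5.95) ≈ 4.56618, v(6.65) ≈ 4.79062.
Sum = Δx · [v(3.85) + v(4.55) + v(5.25) + v(5.95) + v(6.65)].
Sum ≈ 15.10727.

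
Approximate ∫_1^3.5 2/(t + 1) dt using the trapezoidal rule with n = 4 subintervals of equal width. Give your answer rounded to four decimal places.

1.6348

Δt = (3.5 − 1)/4 = 0.625.
f(1) = 1, f(1.625) = 16/21, f(2.25) = 8/13, f(2.875) = 16/31, f(3.5) = 4/9.
T_4 = (Δt/2)·[f(t_0) + 2f(t_1) + 2f(t_2) + 2f(t_3) + f(t_4)].
Sum ≈ 1.6348.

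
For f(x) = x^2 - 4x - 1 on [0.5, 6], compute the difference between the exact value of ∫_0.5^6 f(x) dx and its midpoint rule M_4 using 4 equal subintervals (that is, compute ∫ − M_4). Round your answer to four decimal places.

Exact integral: ∫_0.5^6 f(x) dx ≈ -5.041667.
M_4 ≈ -5.908203.
Error ≈ -5.041667 − (-5.908203) ≈ 0.8665.

0.8665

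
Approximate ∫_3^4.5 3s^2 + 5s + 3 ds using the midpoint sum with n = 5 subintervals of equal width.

96.71625

Δs = (4.5 − 3)/5 = 0.3.
Midpoints: 3.15, 3.45, 3.75, 4.05, 4.35.
f(3.15) = 48.5175, f(3.45) = 55.9575, f(3.75) = 63.9375, f(4.05) = 72.4575, f(4.35) = 81.5175.
Sum = Δs · [f(3.15) + f(3.45) + f(3.75) + f(4.05) + f(4.35)].
Sum = 96.71625.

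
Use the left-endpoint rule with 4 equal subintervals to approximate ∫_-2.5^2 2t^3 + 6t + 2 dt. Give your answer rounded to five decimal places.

Δt = (2 − (-2.5))/4 = 1.125.
Left endpoints: -2.5, -1.375, -0.25, 0.875.
f(-2.5) = -44.25, f(-1.375) = -11.44921875, f(-0.25) = 0.46875, f(0.875) = 8.58984375.
Sum = Δt · [f(-2.5) + f(-1.375) + f(-0.25) + f(0.875)].
Sum ≈ -52.47070.

-52.47070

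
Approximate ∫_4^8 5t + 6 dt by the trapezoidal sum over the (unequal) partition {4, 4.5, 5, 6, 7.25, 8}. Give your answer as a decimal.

144

Subinterval widths: 0.5, 0.5, 1, 1.25, 0.75.
f(4) = 26, f(4.5) = 28.5, f(5) = 31, f(6) = 36, f(7.25) = 42.25, f(8) = 46.
On each subinterval the trapezoid contributes (Δt_i/2)·[f(t_{i-1}) + f(t_i)].
Sum = 144.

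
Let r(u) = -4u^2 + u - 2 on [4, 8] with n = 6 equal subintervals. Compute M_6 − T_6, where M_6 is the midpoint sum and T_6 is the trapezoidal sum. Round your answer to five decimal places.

M_6 ≈ -580.7407407.
T_6 ≈ -582.5185185.
M_6 − T_6 ≈ 1.77778.

1.77778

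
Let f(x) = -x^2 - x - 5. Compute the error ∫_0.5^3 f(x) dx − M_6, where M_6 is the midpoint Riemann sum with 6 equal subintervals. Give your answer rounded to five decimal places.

Exact integral: ∫_0.5^3 f(x) dx ≈ -25.8333333.
M_6 ≈ -25.7971644.
Error ≈ -25.8333333 − (-25.7971644) ≈ -0.03617.

-0.03617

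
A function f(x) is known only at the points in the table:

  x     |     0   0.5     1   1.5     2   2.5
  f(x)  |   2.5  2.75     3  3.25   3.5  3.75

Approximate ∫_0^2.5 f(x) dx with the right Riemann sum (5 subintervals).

Δx = 0.5.
Sum = 0.5·[2.75 + 3 + 3.25 + 3.5 + 3.75] = 8.125.

8.125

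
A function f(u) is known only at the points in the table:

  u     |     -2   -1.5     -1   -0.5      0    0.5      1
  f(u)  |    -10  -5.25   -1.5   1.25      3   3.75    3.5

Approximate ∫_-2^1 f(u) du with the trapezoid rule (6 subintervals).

Δu = 0.5.
T_6 = (0.5/2)·[(-10) + 2·(-5.25) + 2·(-1.5) + 2·1.25 + 2·3 + 2·3.75 + 3.5] = -1.

-1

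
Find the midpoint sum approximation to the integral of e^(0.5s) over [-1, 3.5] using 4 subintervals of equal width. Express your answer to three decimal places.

Δs = (3.5 − (-1))/4 = 1.125.
Midpoints: -0.4375, 0.6875, 1.8125, 2.9375.
f(-0.4375) ≈ 0.804, f(0.6875) ≈ 1.410, f(1.8125) ≈ 2.475, f(2.9375) ≈ 4.344.
Sum = Δs · [f(-0.4375) + f(0.6875) + f(1.8125) + f(2.9375)].
Sum ≈ 10.162.

10.162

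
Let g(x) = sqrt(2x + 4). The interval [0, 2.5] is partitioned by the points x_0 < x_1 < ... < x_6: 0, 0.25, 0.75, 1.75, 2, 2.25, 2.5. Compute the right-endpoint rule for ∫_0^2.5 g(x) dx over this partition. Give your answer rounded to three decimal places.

6.628

Subinterval widths: 0.25, 0.5, 1, 0.25, 0.25, 0.25.
Right endpoints: 0.25, 0.75, 1.75, 2, 2.25, 2.5.
g(0.25) ≈ 2.121, g(0.75) ≈ 2.345, g(1.75) ≈ 2.739, g(2) ≈ 2.828, g(2.25) ≈ 2.915, g(2.5) ≈ 3.000.
Sum = Σ Δx_i · g(x_i).
Sum ≈ 6.628.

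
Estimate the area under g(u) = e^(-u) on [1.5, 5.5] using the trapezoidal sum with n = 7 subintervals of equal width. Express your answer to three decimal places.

0.225

Δu = (5.5 − 1.5)/7 = 4/7.
g(1.5) ≈ 0.223, g(29/14) ≈ 0.126, g(37/14) ≈ 0.071, g(45/14) ≈ 0.040, g(53/14) ≈ 0.023, g(61/14) ≈ 0.013, g(69/14) ≈ 0.007, g(5.5) ≈ 0.004.
T_7 = (Δu/2)·[g(u_0) + 2g(u_1) + ... + 2g(u_{6}) + g(u_7)].
Sum ≈ 0.225.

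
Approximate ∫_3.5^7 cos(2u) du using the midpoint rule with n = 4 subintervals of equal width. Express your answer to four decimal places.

Δu = (7 − 3.5)/4 = 0.875.
Midpoints: 3.9375, 4.8125, 5.6875, 6.5625.
f(3.9375) ≈ -0.0210, f(4.8125) ≈ -0.9800, f(5.6875) ≈ 0.3704, f(6.5625) ≈ 0.8480.
Sum = Δu · [f(3.9375) + f(4.8125) + f(5.6875) + f(6.5625)].
Sum ≈ 0.1902.

0.1902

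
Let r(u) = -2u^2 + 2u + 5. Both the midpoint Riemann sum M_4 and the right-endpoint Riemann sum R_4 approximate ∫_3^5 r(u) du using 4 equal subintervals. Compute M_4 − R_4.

7.25

M_4 = -39.25.
R_4 = -46.5.
M_4 − R_4 = 7.25.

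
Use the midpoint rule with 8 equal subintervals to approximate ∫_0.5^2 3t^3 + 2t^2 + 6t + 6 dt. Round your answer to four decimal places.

Δt = (2 − 0.5)/8 = 0.1875.
Midpoints: 0.59375, 0.78125, 0.96875, 1.15625, 1.34375, 1.53125, 1.71875, 1.90625.
f(0.59375) = 357025/32768, f(0.78125) = 437083/32768, f(0.96875) = 537949/32768, f(1.15625) = 663511/32768, f(1.34375) = 817657/32768, f(1.53125) = 1004275/32768, f(1.71875) = 1227253/32768, f(1.90625) = 1490479/32768.
Sum = Δt · [f(0.59375) + f(0.78125) + f(0.96875) + ...].
Sum ≈ 37.3949.

37.3949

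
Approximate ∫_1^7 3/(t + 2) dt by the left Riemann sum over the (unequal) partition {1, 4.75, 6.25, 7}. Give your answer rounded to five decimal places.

4.68939

Subinterval widths: 3.75, 1.5, 0.75.
Left endpoints: 1, 4.75, 6.25.
f(1) = 1, f(4.75) = 4/9, f(6.25) = 4/11.
Sum = Σ Δt_i · f(t_i).
Sum ≈ 4.68939.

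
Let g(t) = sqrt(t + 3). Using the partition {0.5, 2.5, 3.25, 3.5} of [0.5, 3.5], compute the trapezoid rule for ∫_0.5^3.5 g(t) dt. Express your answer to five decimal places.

6.66418

Subinterval widths: 2, 0.75, 0.25.
g(0.5) ≈ 1.87083, g(2.5) ≈ 2.34521, g(3.25) ≈ 2.50000, g(3.5) ≈ 2.54951.
On each subinterval the trapezoid contributes (Δt_i/2)·[g(t_{i-1}) + g(t_i)].
Sum ≈ 6.66418.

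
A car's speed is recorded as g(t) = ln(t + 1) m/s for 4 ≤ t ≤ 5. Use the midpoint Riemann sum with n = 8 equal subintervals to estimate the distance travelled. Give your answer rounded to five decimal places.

1.70339

Δt = (5 − 4)/8 = 0.125.
Midpoints: 4.0625, 4.1875, 4.3125, 4.4375, 4.5625, 4.6875, 4.8125, 4.9375.
g(4.0625) ≈ 1.62186, g(4.1875) ≈ 1.64625, g(4.3125) ≈ 1.67006, g(4.4375) ≈ 1.69332, g(4.5625) ≈ 1.71605, g(4.6875) ≈ 1.73827, g(4.8125) ≈ 1.76001, g(4.9375) ≈ 1.78129.
Sum = Δt · [g(4.0625) + g(4.1875) + g(4.3125) + ...].
Sum ≈ 1.70339.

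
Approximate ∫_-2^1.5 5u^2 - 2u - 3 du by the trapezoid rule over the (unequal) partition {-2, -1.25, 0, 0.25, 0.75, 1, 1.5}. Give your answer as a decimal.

Subinterval widths: 0.75, 1.25, 0.25, 0.5, 0.25, 0.5.
f(-2) = 21, f(-1.25) = 7.3125, f(0) = -3, f(0.25) = -3.1875, f(0.75) = -1.6875, f(1) = 0, f(1.5) = 5.25.
On each subinterval the trapezoid contributes (Δu_i/2)·[f(u_{i-1}) + f(u_i)].
Sum = 12.421875.

12.421875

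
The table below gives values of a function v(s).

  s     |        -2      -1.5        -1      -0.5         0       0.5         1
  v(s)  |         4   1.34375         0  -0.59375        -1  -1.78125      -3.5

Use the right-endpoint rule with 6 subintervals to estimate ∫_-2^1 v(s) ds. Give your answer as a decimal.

Δs = 0.5.
Sum = 0.5·[1.34375 + 0 + (-0.59375) + (-1) + (-1.78125) + (-3.5)] = -2.765625.

-2.765625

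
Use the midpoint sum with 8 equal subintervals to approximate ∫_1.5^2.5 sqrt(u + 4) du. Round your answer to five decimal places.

Δu = (2.5 − 1.5)/8 = 0.125.
Midpoints: 1.5625, 1.6875, 1.8125, 1.9375, 2.0625, 2.1875, 2.3125, 2.4375.
f(1.5625) ≈ 2.35850, f(1.6875) ≈ 2.38485, f(1.8125) ≈ 2.41091, f(1.9375) ≈ 2.43670, f(2.0625) ≈ 2.46221, f(2.1875) ≈ 2.48747, f(2.3125) ≈ 2.51247, f(2.4375) ≈ 2.53722.
Sum = Δu · [f(1.5625) + f(1.6875) + f(1.8125) + ...].
Sum ≈ 2.44879.

2.44879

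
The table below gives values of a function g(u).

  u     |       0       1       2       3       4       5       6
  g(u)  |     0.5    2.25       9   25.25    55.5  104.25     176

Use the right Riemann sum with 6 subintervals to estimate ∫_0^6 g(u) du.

372.25

Δu = 1.
Sum = 1·[2.25 + 9 + 25.25 + 55.5 + 104.25 + 176] = 372.25.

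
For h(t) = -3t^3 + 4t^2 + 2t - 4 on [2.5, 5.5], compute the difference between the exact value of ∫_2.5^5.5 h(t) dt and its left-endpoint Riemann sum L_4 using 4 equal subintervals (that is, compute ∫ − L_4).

Exact integral: ∫_2.5^5.5 h(t) dt = -444.
L_4 = -321.65625.
Error = -444 − (-321.65625) = -122.34375.

-122.34375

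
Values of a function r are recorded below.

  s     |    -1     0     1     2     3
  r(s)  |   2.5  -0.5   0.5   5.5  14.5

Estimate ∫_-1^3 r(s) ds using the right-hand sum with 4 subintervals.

Δs = 1.
Sum = 1·[(-0.5) + 0.5 + 5.5 + 14.5] = 20.

20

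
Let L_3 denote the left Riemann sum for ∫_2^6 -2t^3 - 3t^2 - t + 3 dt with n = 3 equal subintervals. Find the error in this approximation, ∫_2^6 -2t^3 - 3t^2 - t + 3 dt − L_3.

Exact integral: ∫_2^6 f(t) dt = -852.
L_3 = -540.
Error = -852 − (-540) = -312.

-312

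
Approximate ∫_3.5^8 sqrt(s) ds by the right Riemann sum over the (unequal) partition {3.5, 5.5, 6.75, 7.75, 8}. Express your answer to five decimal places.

11.42900

Subinterval widths: 2, 1.25, 1, 0.25.
Right endpoints: 5.5, 6.75, 7.75, 8.
f(5.5) ≈ 2.34521, f(6.75) ≈ 2.59808, f(7.75) ≈ 2.78388, f(8) ≈ 2.82843.
Sum = Σ Δs_i · f(s_i).
Sum ≈ 11.42900.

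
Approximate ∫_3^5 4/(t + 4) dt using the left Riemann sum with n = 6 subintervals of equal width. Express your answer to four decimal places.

Δt = (5 − 3)/6 = 1/3.
Left endpoints: 3, 10/3, 11/3, 4, 13/3, 14/3.
f(3) = 4/7, f(10/3) = 6/11, f(11/3) = 12/23, f(4) = 0.5, f(13/3) = 0.48, f(14/3) = 6/13.
Sum = Δt · [f(3) + f(10/3) + f(11/3) + ...].
Sum ≈ 1.0267.

1.0267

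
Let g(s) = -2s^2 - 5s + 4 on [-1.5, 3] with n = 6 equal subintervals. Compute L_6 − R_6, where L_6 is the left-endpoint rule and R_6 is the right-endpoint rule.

27

L_6 = -6.46875.
R_6 = -33.46875.
L_6 − R_6 = 27.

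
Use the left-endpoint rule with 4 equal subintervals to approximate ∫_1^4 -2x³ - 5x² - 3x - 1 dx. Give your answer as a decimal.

Δx = (4 − 1)/4 = 0.75.
Left endpoints: 1, 1.75, 2.5, 3.25.
f(1) = -11, f(1.75) = -32.28125, f(2.5) = -71, f(3.25) = -132.21875.
Sum = Δx · [f(1) + f(1.75) + f(2.5) + f(3.25)].
Sum = -184.875.

-184.875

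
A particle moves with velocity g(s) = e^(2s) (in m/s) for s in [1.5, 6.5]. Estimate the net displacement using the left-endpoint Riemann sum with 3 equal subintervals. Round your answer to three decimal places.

27276.280

Δs = (6.5 − 1.5)/3 = 5/3.
Left endpoints: 1.5, 19/6, 29/6.
g(1.5) ≈ 20.086, g(19/6) ≈ 563.030, g(29/6) ≈ 15782.652.
Sum = Δs · [g(1.5) + g(19/6) + g(29/6)].
Sum ≈ 27276.280.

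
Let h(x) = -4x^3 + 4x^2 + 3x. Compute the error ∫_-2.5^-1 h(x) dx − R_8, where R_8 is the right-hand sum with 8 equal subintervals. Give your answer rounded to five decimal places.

6.81152

Exact integral: ∫_-2.5^-1 h(x) dx = 49.6875.
R_8 ≈ 42.8759766.
Error ≈ 49.6875 − 42.8759766 ≈ 6.81152.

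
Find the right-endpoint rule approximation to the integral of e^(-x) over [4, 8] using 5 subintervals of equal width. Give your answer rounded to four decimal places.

0.0117

Δx = (8 − 4)/5 = 0.8.
Right endpoints: 4.8, 5.6, 6.4, 7.2, 8.
f(4.8) ≈ 0.0082, f(5.6) ≈ 0.0037, f(6.4) ≈ 0.0017, f(7.2) ≈ 0.0007, f(8) ≈ 0.0003.
Sum = Δx · [f(4.8) + f(5.6) + f(6.4) + f(7.2) + f(8)].
Sum ≈ 0.0117.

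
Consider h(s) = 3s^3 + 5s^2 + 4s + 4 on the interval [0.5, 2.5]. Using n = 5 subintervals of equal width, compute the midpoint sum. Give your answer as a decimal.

Δs = (2.5 − 0.5)/5 = 0.4.
Midpoints: 0.7, 1.1, 1.5, 1.9, 2.3.
h(0.7) = 10.279, h(1.1) = 18.443, h(1.5) = 31.375, h(1.9) = 50.227, h(2.3) = 76.151.
Sum = Δs · [h(0.7) + h(1.1) + h(1.5) + h(1.9) + h(2.3)].
Sum = 74.59.

74.59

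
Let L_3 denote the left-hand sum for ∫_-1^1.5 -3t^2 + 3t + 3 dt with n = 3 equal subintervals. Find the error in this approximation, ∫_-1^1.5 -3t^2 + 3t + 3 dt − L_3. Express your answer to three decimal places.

Exact integral: ∫_-1^1.5 f(t) dt = 5.
L_3 ≈ 2.56944.
Error ≈ 5 − 2.56944 ≈ 2.431.

2.431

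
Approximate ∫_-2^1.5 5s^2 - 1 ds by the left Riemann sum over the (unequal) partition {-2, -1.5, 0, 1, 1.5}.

Subinterval widths: 0.5, 1.5, 1, 0.5.
Left endpoints: -2, -1.5, 0, 1.
f(-2) = 19, f(-1.5) = 10.25, f(0) = -1, f(1) = 4.
Sum = Σ Δs_i · f(s_i).
Sum = 25.875.

25.875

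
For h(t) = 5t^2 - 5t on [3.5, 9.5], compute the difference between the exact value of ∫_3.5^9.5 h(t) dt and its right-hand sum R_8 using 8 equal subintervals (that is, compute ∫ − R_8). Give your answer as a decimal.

Exact integral: ∫_3.5^9.5 h(t) dt = 1162.5.
R_8 = 1300.3125.
Error = 1162.5 − 1300.3125 = -137.8125.

-137.8125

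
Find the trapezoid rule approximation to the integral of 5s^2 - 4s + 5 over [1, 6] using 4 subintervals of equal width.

Δs = (6 − 1)/4 = 1.25.
f(1) = 6, f(2.25) = 21.3125, f(3.5) = 52.25, f(4.75) = 98.8125, f(6) = 161.
T_4 = (Δs/2)·[f(s_0) + 2f(s_1) + 2f(s_2) + 2f(s_3) + f(s_4)].
Sum = 319.84375.

319.84375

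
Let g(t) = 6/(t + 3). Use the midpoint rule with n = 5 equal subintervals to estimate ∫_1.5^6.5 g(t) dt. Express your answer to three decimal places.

4.474

Δt = (6.5 − 1.5)/5 = 1.
Midpoints: 2, 3, 4, 5, 6.
g(2) = 1.2, g(3) = 1, g(4) = 6/7, g(5) = 0.75, g(6) = 2/3.
Sum = Δt · [g(2) + g(3) + g(4) + g(5) + g(6)].
Sum ≈ 4.474.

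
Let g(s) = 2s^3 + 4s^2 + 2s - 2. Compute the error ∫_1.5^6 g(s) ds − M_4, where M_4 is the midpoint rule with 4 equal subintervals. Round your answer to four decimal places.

12.5771

Exact integral: ∫_1.5^6 g(s) ds = 953.71875.
M_4 ≈ 941.141602.
Error ≈ 953.71875 − 941.141602 ≈ 12.5771.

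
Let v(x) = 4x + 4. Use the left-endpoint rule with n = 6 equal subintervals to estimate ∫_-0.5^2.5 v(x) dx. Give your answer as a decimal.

21

Δx = (2.5 − (-0.5))/6 = 0.5.
Left endpoints: -0.5, 0, 0.5, 1, 1.5, 2.
v(-0.5) = 2, v(0) = 4, v(0.5) = 6, v(1) = 8, v(1.5) = 10, v(2) = 12.
Sum = Δx · [v(-0.5) + v(0) + v(0.5) + ...].
Sum = 21.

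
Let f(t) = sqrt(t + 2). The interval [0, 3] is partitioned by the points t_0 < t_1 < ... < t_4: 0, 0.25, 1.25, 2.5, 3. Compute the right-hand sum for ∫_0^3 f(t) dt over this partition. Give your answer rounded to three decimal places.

Subinterval widths: 0.25, 1, 1.25, 0.5.
Right endpoints: 0.25, 1.25, 2.5, 3.
f(0.25) ≈ 1.500, f(1.25) ≈ 1.803, f(2.5) ≈ 2.121, f(3) ≈ 2.236.
Sum = Σ Δt_i · f(t_i).
Sum ≈ 5.947.

5.947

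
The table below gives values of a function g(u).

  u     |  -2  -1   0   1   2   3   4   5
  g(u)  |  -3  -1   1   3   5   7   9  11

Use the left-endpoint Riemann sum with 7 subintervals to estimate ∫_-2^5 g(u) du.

Δu = 1.
Sum = 1·[(-3) + (-1) + 1 + 3 + 5 + 7 + 9] = 21.

21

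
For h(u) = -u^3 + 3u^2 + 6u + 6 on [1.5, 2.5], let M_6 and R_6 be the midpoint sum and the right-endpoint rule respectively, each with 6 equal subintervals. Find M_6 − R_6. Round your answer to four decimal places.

M_6 ≈ 21.756944.
R_6 ≈ 22.215278.
M_6 − R_6 ≈ -0.4583.

-0.4583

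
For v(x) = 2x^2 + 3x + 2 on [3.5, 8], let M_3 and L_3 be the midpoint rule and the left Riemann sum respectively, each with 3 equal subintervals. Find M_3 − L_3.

82.6875

M_3 = 397.6875.
L_3 = 315.
M_3 − L_3 = 82.6875.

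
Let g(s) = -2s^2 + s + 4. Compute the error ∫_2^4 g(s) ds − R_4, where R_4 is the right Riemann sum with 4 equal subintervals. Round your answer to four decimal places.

Exact integral: ∫_2^4 g(s) ds ≈ -23.333333.
R_4 = -29.
Error ≈ -23.333333 − (-29) ≈ 5.6667.

5.6667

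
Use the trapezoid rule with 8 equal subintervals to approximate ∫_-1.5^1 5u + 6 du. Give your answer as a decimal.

11.875

Δu = (1 − (-1.5))/8 = 0.3125.
f(-1.5) = -1.5, f(-1.1875) = 0.0625, f(-0.875) = 1.625, f(-0.5625) = 3.1875, f(-0.25) = 4.75, f(0.0625) = 6.3125, f(0.375) = 7.875, f(0.6875) = 9.4375, f(1) = 11.
T_8 = (Δu/2)·[f(u_0) + 2f(u_1) + ... + 2f(u_{7}) + f(u_8)].
Sum = 11.875.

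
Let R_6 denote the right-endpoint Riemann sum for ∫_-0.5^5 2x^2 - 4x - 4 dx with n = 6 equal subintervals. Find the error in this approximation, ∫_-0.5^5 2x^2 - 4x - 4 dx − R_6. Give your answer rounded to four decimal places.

-14.1447

Exact integral: ∫_-0.5^5 f(x) dx ≈ 11.916667.
R_6 ≈ 26.061343.
Error ≈ 11.916667 − 26.061343 ≈ -14.1447.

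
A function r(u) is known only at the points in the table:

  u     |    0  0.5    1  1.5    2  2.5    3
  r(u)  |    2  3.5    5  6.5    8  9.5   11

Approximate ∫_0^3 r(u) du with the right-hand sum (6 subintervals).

Δu = 0.5.
Sum = 0.5·[3.5 + 5 + 6.5 + 8 + 9.5 + 11] = 21.75.

21.75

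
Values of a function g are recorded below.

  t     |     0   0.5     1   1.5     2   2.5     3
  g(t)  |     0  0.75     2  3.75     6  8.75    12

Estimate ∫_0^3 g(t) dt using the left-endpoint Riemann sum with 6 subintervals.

10.625

Δt = 0.5.
Sum = 0.5·[0 + 0.75 + 2 + 3.75 + 6 + 8.75] = 10.625.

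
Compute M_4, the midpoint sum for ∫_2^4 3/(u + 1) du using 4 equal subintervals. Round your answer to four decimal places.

1.5303

Δu = (4 − 2)/4 = 0.5.
Midpoints: 2.25, 2.75, 3.25, 3.75.
f(2.25) = 12/13, f(2.75) = 0.8, f(3.25) = 12/17, f(3.75) = 12/19.
Sum = Δu · [f(2.25) + f(2.75) + f(3.25) + f(3.75)].
Sum ≈ 1.5303.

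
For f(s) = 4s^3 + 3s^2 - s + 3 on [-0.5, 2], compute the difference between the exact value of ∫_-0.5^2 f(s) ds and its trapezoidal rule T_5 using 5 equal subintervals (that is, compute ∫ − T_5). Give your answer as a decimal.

-1.25

Exact integral: ∫_-0.5^2 f(s) ds = 29.6875.
T_5 = 30.9375.
Error = 29.6875 − 30.9375 = -1.25.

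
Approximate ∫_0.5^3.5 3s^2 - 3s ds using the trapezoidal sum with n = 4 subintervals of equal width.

25.59375

Δs = (3.5 − 0.5)/4 = 0.75.
f(0.5) = -0.75, f(1.25) = 0.9375, f(2) = 6, f(2.75) = 14.4375, f(3.5) = 26.25.
T_4 = (Δs/2)·[f(s_0) + 2f(s_1) + 2f(s_2) + 2f(s_3) + f(s_4)].
Sum = 25.59375.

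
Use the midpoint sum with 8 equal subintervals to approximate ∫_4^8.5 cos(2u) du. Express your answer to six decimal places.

-1.028778

Δu = (8.5 − 4)/8 = 0.5625.
Midpoints: 4.28125, 4.84375, 5.40625, 5.96875, 6.53125, 7.09375, 7.65625, 8.21875.
f(4.28125) ≈ -0.650709, f(4.84375) ≈ -0.965687, f(5.40625) ≈ -0.182053, f(5.96875) ≈ 0.808692, f(6.53125) ≈ 0.879432, f(7.09375) ≈ -0.050312, f(7.65625) ≈ -0.922818, f(8.21875) ≈ -0.745483.
Sum = Δu · [f(4.28125) + f(4.84375) + f(5.40625) + ...].
Sum ≈ -1.028778.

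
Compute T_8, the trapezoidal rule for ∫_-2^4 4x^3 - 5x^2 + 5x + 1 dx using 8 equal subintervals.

159.9375

Δx = (4 − (-2))/8 = 0.75.
f(-2) = -61, f(-1.25) = -20.875, f(-0.5) = -3.25, f(0.25) = 2, f(1) = 5, f(1.75) = 15.875, f(2.5) = 44.75, f(3.25) = 101.75, f(4) = 197.
T_8 = (Δx/2)·[f(x_0) + 2f(x_1) + ... + 2f(x_{7}) + f(x_8)].
Sum = 159.9375.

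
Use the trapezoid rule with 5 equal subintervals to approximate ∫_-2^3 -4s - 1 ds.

Δs = (3 − (-2))/5 = 1.
f(-2) = 7, f(-1) = 3, f(0) = -1, f(1) = -5, f(2) = -9, f(3) = -13.
T_5 = (Δs/2)·[f(s_0) + 2f(s_1) + ... + 2f(s_{4}) + f(s_5)].
Sum = -15.

-15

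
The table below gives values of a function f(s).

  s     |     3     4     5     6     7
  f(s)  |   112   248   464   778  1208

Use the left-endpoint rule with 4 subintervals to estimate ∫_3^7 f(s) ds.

1602

Δs = 1.
Sum = 1·[112 + 248 + 464 + 778] = 1602.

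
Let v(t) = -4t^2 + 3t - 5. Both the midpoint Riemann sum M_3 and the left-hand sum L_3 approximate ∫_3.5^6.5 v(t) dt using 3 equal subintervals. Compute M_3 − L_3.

M_3 = -278.
L_3 = -225.5.
M_3 − L_3 = -52.5.

-52.5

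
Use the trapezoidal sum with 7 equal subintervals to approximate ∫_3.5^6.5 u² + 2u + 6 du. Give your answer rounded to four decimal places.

Δu = (6.5 − 3.5)/7 = 3/7.
f(3.5) = 25.25, f(55/14) = 5741/196, f(61/14) = 6605/196, f(67/14) = 7541/196, f(73/14) = 8549/196, f(79/14) = 9629/196, f(85/14) = 10781/196, f(6.5) = 61.25.
T_7 = (Δu/2)·[f(u_0) + 2f(u_1) + ... + 2f(u_{6}) + f(u_7)].
Sum ≈ 125.3418.

125.3418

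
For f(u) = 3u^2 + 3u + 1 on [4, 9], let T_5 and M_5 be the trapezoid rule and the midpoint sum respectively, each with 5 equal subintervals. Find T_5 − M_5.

T_5 = 770.
M_5 = 766.25.
T_5 − M_5 = 3.75.

3.75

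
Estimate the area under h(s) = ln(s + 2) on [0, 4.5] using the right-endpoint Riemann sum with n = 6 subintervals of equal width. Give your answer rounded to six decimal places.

6.706292

Δs = (4.5 − 0)/6 = 0.75.
Right endpoints: 0.75, 1.5, 2.25, 3, 3.75, 4.5.
h(0.75) ≈ 1.011601, h(1.5) ≈ 1.252763, h(2.25) ≈ 1.446919, h(3) ≈ 1.609438, h(3.75) ≈ 1.749200, h(4.5) ≈ 1.871802.
Sum = Δs · [h(0.75) + h(1.5) + h(2.25) + ...].
Sum ≈ 6.706292.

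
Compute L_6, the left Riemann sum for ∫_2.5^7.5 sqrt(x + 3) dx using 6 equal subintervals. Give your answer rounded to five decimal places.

Δx = (7.5 − 2.5)/6 = 5/6.
Left endpoints: 2.5, 10/3, 25/6, 5, 35/6, 20/3.
f(2.5) ≈ 2.34521, f(10/3) ≈ 2.51661, f(25/6) ≈ 2.67706, f(5) ≈ 2.82843, f(35/6) ≈ 2.97209, f(20/3) ≈ 3.10913.
Sum = Δx · [f(2.5) + f(10/3) + f(25/6) + ...].
Sum ≈ 13.70711.

13.70711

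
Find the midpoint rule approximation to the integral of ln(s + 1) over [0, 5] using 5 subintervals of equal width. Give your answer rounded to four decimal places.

Δs = (5 − 0)/5 = 1.
Midpoints: 0.5, 1.5, 2.5, 3.5, 4.5.
f(0.5) ≈ 0.4055, f(1.5) ≈ 0.9163, f(2.5) ≈ 1.2528, f(3.5) ≈ 1.5041, f(4.5) ≈ 1.7047.
Sum = Δs · [f(0.5) + f(1.5) + f(2.5) + f(3.5) + f(4.5)].
Sum ≈ 5.7833.

5.7833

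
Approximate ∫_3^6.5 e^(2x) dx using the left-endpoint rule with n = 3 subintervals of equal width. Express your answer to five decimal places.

Δx = (6.5 − 3)/3 = 7/6.
Left endpoints: 3, 25/6, 16/3.
f(3) ≈ 403.42879, f(25/6) ≈ 4160.26201, f(16/3) ≈ 42901.69723.
Sum = Δx · [f(3) + f(25/6) + f(16/3)].
Sum ≈ 55376.28604.

55376.28604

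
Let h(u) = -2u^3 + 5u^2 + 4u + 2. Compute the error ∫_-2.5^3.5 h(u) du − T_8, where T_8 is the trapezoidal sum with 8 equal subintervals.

-1.125

Exact integral: ∫_-2.5^3.5 h(u) du = 66.
T_8 = 67.125.
Error = 66 − 67.125 = -1.125.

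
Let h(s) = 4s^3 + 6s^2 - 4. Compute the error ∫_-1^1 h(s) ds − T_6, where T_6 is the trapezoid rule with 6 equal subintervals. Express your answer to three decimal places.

-0.222

Exact integral: ∫_-1^1 h(s) ds = -4.
T_6 ≈ -3.77778.
Error ≈ -4 − (-3.77778) ≈ -0.222.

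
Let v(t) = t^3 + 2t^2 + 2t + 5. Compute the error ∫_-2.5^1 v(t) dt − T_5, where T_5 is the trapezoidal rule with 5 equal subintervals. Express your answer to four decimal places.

Exact integral: ∫_-2.5^1 v(t) dt ≈ 13.817708.
T_5 = 13.74625.
Error ≈ 13.817708 − 13.74625 ≈ 0.0715.

0.0715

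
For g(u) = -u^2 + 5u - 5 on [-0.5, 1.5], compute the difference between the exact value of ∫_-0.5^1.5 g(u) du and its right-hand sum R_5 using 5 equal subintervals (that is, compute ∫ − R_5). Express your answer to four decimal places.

-1.5467

Exact integral: ∫_-0.5^1.5 g(u) du ≈ -6.166667.
R_5 = -4.62.
Error ≈ -6.166667 − (-4.62) ≈ -1.5467.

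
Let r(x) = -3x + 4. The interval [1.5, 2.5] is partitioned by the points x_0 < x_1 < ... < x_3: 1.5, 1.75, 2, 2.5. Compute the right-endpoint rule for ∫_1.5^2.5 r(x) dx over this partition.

-2.5625

Subinterval widths: 0.25, 0.25, 0.5.
Right endpoints: 1.75, 2, 2.5.
r(1.75) = -1.25, r(2) = -2, r(2.5) = -3.5.
Sum = Σ Δx_i · r(x_i).
Sum = -2.5625.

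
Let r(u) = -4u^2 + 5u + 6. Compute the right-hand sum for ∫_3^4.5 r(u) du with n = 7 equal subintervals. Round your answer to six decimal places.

-52.438776

Δu = (4.5 − 3)/7 = 3/14.
Right endpoints: 45/14, 24/7, 51/14, 27/7, 57/14, 30/7, 4.5.
r(45/14) = -1887/98, r(24/7) = -1170/49, r(51/14) = -2829/98, r(27/7) = -1677/49, r(57/14) = -3915/98, r(30/7) = -2256/49, r(4.5) = -52.5.
Sum = Δu · [r(45/14) + r(24/7) + r(51/14) + ...].
Sum ≈ -52.438776.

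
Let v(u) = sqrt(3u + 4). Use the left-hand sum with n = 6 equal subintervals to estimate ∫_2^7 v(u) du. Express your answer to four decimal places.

Δu = (7 − 2)/6 = 5/6.
Left endpoints: 2, 17/6, 11/3, 4.5, 16/3, 37/6.
v(2) ≈ 3.1623, v(17/6) ≈ 3.5355, v(11/3) ≈ 3.8730, v(4.5) ≈ 4.1833, v(16/3) ≈ 4.4721, v(37/6) ≈ 4.7434.
Sum = Δu · [v(2) + v(17/6) + v(11/3) + ...].
Sum ≈ 19.9747.

19.9747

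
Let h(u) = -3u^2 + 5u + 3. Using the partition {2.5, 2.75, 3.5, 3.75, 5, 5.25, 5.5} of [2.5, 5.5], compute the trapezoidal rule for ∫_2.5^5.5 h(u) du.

Subinterval widths: 0.25, 0.75, 0.25, 1.25, 0.25, 0.25.
h(2.5) = -3.25, h(2.75) = -5.9375, h(3.5) = -16.25, h(3.75) = -20.4375, h(5) = -47, h(5.25) = -53.4375, h(5.5) = -60.25.
On each subinterval the trapezoid contributes (Δu_i/2)·[h(u_{i-1}) + h(u_i)].
Sum = -82.96875.

-82.96875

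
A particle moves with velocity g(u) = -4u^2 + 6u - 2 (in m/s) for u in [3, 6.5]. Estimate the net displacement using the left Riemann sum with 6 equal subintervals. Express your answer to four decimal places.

-205.5440

Δu = (6.5 − 3)/6 = 7/12.
Left endpoints: 3, 43/12, 25/6, 4.75, 16/3, 71/12.
g(3) = -20, g(43/12) = -1147/36, g(25/6) = -418/9, g(4.75) = -63.75, g(16/3) = -754/9, g(71/12) = -3835/36.
Sum = Δu · [g(3) + g(43/12) + g(25/6) + ...].
Sum ≈ -205.5440.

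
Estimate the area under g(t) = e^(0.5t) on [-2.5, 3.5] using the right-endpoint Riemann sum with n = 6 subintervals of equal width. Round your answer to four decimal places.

Δt = (3.5 − (-2.5))/6 = 1.
Right endpoints: -1.5, -0.5, 0.5, 1.5, 2.5, 3.5.
g(-1.5) ≈ 0.4724, g(-0.5) ≈ 0.7788, g(0.5) ≈ 1.2840, g(1.5) ≈ 2.1170, g(2.5) ≈ 3.4903, g(3.5) ≈ 5.7546.
Sum = Δt · [g(-1.5) + g(-0.5) + g(0.5) + ...].
Sum ≈ 13.8971.

13.8971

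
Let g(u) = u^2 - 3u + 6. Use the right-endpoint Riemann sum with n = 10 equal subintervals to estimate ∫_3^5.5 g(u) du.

Δu = (5.5 − 3)/10 = 0.25.
Right endpoints: 3.25, 3.5, 3.75, 4, 4.25, 4.5, 4.75, 5, 5.25, 5.5.
g(3.25) = 6.8125, g(3.5) = 7.75, g(3.75) = 8.8125, g(4) = 10, g(4.25) = 11.3125, g(4.5) = 12.75, g(4.75) = 14.3125, g(5) = 16, g(5.25) = 17.8125, g(5.5) = 19.75.
Sum = Δu · [g(3.25) + g(3.5) + g(3.75) + ...].
Sum = 31.328125.

31.328125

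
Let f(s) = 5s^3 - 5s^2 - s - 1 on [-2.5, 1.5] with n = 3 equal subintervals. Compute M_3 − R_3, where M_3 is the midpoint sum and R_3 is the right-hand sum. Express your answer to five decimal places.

-51.77778

M_3 ≈ -68.7592593.
R_3 ≈ -16.9814815.
M_3 − R_3 ≈ -51.77778.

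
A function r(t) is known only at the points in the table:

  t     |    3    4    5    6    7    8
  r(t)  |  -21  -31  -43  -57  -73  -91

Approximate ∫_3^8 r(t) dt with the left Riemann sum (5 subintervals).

-225

Δt = 1.
Sum = 1·[(-21) + (-31) + (-43) + (-57) + (-73)] = -225.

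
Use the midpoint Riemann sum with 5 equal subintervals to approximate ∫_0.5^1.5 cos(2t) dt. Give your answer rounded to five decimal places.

Δt = (1.5 − 0.5)/5 = 0.2.
Midpoints: 0.6, 0.8, 1, 1.2, 1.4.
f(0.6) ≈ 0.36236, f(0.8) ≈ -0.02920, f(1) ≈ -0.41615, f(1.2) ≈ -0.73739, f(1.4) ≈ -0.94222.
Sum = Δt · [f(0.6) + f(0.8) + f(1) + f(1.2) + f(1.4)].
Sum ≈ -0.35252.

-0.35252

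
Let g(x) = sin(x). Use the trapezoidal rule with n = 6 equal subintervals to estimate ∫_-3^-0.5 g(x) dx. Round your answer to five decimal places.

Δx = (-0.5 − (-3))/6 = 5/12.
g(-3) ≈ -0.14112, g(-31/12) ≈ -0.52971, g(-13/6) ≈ -0.82766, g(-1.75) ≈ -0.98399, g(-4/3) ≈ -0.97194, g(-11/12) ≈ -0.79358, g(-0.5) ≈ -0.47943.
T_6 = (Δx/2)·[g(x_0) + 2g(x_1) + ... + 2g(x_{5}) + g(x_6)].
Sum ≈ -1.84048.

-1.84048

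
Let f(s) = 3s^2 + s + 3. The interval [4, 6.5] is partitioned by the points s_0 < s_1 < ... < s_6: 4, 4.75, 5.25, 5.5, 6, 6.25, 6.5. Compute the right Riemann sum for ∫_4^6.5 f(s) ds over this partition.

251.03125

Subinterval widths: 0.75, 0.5, 0.25, 0.5, 0.25, 0.25.
Right endpoints: 4.75, 5.25, 5.5, 6, 6.25, 6.5.
f(4.75) = 75.4375, f(5.25) = 90.9375, f(5.5) = 99.25, f(6) = 117, f(6.25) = 126.4375, f(6.5) = 136.25.
Sum = Σ Δs_i · f(s_i).
Sum = 251.03125.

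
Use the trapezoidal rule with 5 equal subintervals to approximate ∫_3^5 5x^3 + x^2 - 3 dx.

709.92

Δx = (5 − 3)/5 = 0.4.
f(3) = 141, f(3.4) = 205.08, f(3.8) = 285.8, f(4.2) = 385.08, f(4.6) = 504.84, f(5) = 647.
T_5 = (Δx/2)·[f(x_0) + 2f(x_1) + ... + 2f(x_{4}) + f(x_5)].
Sum = 709.92.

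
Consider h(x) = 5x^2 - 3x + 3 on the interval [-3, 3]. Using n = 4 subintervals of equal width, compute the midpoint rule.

Δx = (3 − (-3))/4 = 1.5.
Midpoints: -2.25, -0.75, 0.75, 2.25.
h(-2.25) = 35.0625, h(-0.75) = 8.0625, h(0.75) = 3.5625, h(2.25) = 21.5625.
Sum = Δx · [h(-2.25) + h(-0.75) + h(0.75) + h(2.25)].
Sum = 102.375.

102.375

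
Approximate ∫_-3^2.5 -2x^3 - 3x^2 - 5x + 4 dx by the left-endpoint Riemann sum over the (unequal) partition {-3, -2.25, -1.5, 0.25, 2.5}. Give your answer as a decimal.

Subinterval widths: 0.75, 0.75, 1.75, 2.25.
Left endpoints: -3, -2.25, -1.5, 0.25.
f(-3) = 46, f(-2.25) = 22.84375, f(-1.5) = 11.5, f(0.25) = 2.53125.
Sum = Σ Δx_i · f(x_i).
Sum = 77.453125.

77.453125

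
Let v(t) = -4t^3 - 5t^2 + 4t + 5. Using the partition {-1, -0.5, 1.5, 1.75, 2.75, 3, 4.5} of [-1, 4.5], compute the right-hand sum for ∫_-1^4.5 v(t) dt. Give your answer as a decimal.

Subinterval widths: 0.5, 2, 0.25, 1, 0.25, 1.5.
Right endpoints: -0.5, 1.5, 1.75, 2.75, 3, 4.5.
v(-0.5) = 2.25, v(1.5) = -13.75, v(1.75) = -24.75, v(2.75) = -105, v(3) = -136, v(4.5) = -442.75.
Sum = Σ Δt_i · v(t_i).
Sum = -835.6875.

-835.6875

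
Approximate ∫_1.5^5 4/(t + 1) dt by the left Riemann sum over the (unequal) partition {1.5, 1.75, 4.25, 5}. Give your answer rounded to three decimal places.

Subinterval widths: 0.25, 2.5, 0.75.
Left endpoints: 1.5, 1.75, 4.25.
f(1.5) = 1.6, f(1.75) = 16/11, f(4.25) = 16/21.
Sum = Σ Δt_i · f(t_i).
Sum ≈ 4.608.

4.608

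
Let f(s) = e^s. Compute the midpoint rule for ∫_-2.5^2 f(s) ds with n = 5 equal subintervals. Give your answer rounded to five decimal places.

Δs = (2 − (-2.5))/5 = 0.9.
Midpoints: -2.05, -1.15, -0.25, 0.65, 1.55.
f(-2.05) ≈ 0.12873, f(-1.15) ≈ 0.31664, f(-0.25) ≈ 0.77880, f(0.65) ≈ 1.91554, f(1.55) ≈ 4.71147.
Sum = Δs · [f(-2.05) + f(-1.15) + f(-0.25) + f(0.65) + f(1.55)].
Sum ≈ 7.06607.

7.06607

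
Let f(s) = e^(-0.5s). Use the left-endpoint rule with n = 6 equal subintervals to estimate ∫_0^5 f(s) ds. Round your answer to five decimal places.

Δs = (5 − 0)/6 = 5/6.
Left endpoints: 0, 5/6, 5/3, 2.5, 10/3, 25/6.
f(0) ≈ 1.00000, f(5/6) ≈ 0.65924, f(5/3) ≈ 0.43460, f(2.5) ≈ 0.28650, f(10/3) ≈ 0.18888, f(25/6) ≈ 0.12451.
Sum = Δs · [f(0) + f(5/6) + f(5/3) + ...].
Sum ≈ 2.24478.

2.24478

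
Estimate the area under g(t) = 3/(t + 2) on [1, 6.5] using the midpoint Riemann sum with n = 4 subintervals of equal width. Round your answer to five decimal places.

Δt = (6.5 − 1)/4 = 1.375.
Midpoints: 1.6875, 3.0625, 4.4375, 5.8125.
g(1.6875) = 48/59, g(3.0625) = 16/27, g(4.4375) = 48/103, g(5.8125) = 0.384.
Sum = Δt · [g(1.6875) + g(3.0625) + g(4.4375) + g(5.8125)].
Sum ≈ 3.10224.

3.10224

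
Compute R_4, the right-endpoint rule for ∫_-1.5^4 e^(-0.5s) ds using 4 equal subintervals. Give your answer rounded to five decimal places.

2.75583

Δs = (4 − (-1.5))/4 = 1.375.
Right endpoints: -0.125, 1.25, 2.625, 4.
f(-0.125) ≈ 1.06449, f(1.25) ≈ 0.53526, f(2.625) ≈ 0.26915, f(4) ≈ 0.13534.
Sum = Δs · [f(-0.125) + f(1.25) + f(2.625) + f(4)].
Sum ≈ 2.75583.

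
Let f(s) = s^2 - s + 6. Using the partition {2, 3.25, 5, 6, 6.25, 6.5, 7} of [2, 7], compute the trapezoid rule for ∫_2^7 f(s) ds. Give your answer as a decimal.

120.578125

Subinterval widths: 1.25, 1.75, 1, 0.25, 0.25, 0.5.
f(2) = 8, f(3.25) = 13.3125, f(5) = 26, f(6) = 36, f(6.25) = 38.8125, f(6.5) = 41.75, f(7) = 48.
On each subinterval the trapezoid contributes (Δs_i/2)·[f(s_{i-1}) + f(s_i)].
Sum = 120.578125.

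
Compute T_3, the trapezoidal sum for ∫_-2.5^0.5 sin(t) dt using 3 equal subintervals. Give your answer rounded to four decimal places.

-1.5364

Δt = (0.5 − (-2.5))/3 = 1.
f(-2.5) ≈ -0.5985, f(-1.5) ≈ -0.9975, f(-0.5) ≈ -0.4794, f(0.5) ≈ 0.4794.
T_3 = (Δt/2)·[f(t_0) + 2f(t_1) + 2f(t_2) + f(t_3)].
Sum ≈ -1.5364.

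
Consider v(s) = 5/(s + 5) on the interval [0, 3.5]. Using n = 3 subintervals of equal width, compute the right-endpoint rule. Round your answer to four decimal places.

2.4277

Δs = (3.5 − 0)/3 = 7/6.
Right endpoints: 7/6, 7/3, 3.5.
v(7/6) = 30/37, v(7/3) = 15/22, v(3.5) = 10/17.
Sum = Δs · [v(7/6) + v(7/3) + v(3.5)].
Sum ≈ 2.4277.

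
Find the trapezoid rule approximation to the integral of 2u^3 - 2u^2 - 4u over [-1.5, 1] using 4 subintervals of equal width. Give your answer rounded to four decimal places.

-3.0176

Δu = (1 − (-1.5))/4 = 0.625.
f(-1.5) = -5.25, f(-0.875) = 0.62890625, f(-0.25) = 0.84375, f(0.375) = -1.67578125, f(1) = -4.
T_4 = (Δu/2)·[f(u_0) + 2f(u_1) + 2f(u_2) + 2f(u_3) + f(u_4)].
Sum ≈ -3.0176.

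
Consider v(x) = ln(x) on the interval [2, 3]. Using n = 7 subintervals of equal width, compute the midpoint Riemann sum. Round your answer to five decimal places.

Δx = (3 − 2)/7 = 1/7.
Midpoints: 29/14, 31/14, 33/14, 2.5, 37/14, 39/14, 41/14.
v(29/14) ≈ 0.72824, v(31/14) ≈ 0.79493, v(33/14) ≈ 0.85745, v(2.5) ≈ 0.91629, v(37/14) ≈ 0.97186, v(39/14) ≈ 1.02450, v(41/14) ≈ 1.07451.
Sum = Δx · [v(29/14) + v(31/14) + v(33/14) + ...].
Sum ≈ 0.90968.

0.90968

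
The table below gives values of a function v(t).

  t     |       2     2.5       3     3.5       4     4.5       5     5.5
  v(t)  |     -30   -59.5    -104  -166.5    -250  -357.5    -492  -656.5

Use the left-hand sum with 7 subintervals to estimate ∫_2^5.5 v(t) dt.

-729.75

Δt = 0.5.
Sum = 0.5·[(-30) + (-59.5) + (-104) + (-166.5) + (-250) + (-357.5) + (-492)] = -729.75.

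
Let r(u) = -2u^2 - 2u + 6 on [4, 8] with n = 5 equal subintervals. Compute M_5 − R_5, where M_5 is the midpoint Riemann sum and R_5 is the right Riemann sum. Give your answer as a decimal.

42.88

M_5 = -322.24.
R_5 = -365.12.
M_5 − R_5 = 42.88.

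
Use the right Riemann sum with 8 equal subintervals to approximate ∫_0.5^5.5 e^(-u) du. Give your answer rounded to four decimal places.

Δu = (5.5 − 0.5)/8 = 0.625.
Right endpoints: 1.125, 1.75, 2.375, 3, 3.625, 4.25, 4.875, 5.5.
f(1.125) ≈ 0.3247, f(1.75) ≈ 0.1738, f(2.375) ≈ 0.0930, f(3) ≈ 0.0498, f(3.625) ≈ 0.0266, f(4.25) ≈ 0.0143, f(4.875) ≈ 0.0076, f(5.5) ≈ 0.0041.
Sum = Δu · [f(1.125) + f(1.75) + f(2.375) + ...].
Sum ≈ 0.4337.

0.4337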